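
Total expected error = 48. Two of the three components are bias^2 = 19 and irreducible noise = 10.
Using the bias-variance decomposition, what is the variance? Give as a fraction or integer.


Total error = bias^2 + variance + irreducible noise. So variance = 48 - 19 - 10 = 19.

19


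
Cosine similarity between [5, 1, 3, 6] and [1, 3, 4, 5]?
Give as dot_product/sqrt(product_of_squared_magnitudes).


dot = 50. |a|^2 = 71, |b|^2 = 51. cos = 50/sqrt(3621).

50/sqrt(3621)


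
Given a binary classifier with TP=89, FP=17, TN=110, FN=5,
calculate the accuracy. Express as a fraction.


Accuracy = (TP + TN) / (TP + TN + FP + FN) = (89 + 110) / 221 = 199/221.

199/221


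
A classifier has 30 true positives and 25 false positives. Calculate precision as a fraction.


Precision = TP / (TP + FP) = 30 / 55 = 6/11.

6/11


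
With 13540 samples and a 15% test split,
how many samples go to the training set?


Test set = 13540 * 15% = 2031. Training set = 13540 - 2031 = 11509.

11509


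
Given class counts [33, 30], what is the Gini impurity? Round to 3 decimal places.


Total = 63. Proportions: 33/63, 30/63. sum(p_i^2) = 0.5011. Gini = 1 - 0.5011 = 0.4989, which rounds to 0.499.

0.499


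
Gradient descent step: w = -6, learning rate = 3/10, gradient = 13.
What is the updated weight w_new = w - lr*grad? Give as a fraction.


w_new = -6 - 3/10 * 13 = -6 - 39/10 = -99/10.

-99/10


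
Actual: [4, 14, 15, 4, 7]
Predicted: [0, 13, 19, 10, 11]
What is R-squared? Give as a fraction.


Mean(y) = 44/5. SS_res = 85. SS_tot = 574/5. R^2 = 1 - 85/(574/5) = 149/574.

149/574


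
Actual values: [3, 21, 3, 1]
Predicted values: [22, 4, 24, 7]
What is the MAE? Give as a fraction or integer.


MAE = (1/4) * (|3-22|=19 + |21-4|=17 + |3-24|=21 + |1-7|=6). Sum = 63. MAE = 63/4.

63/4


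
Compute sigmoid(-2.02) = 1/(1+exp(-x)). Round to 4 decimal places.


sigma(-2.02) = 1/(1+e^(2.02)) = 1/(1+7.538325) = 1/8.538325 = 0.1171.

0.1171


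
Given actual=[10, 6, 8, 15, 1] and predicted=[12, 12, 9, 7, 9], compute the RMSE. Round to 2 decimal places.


MSE = 33.8000. RMSE = sqrt(33.8000) = 5.81.

5.81


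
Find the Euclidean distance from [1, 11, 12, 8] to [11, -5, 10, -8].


d = sqrt(sum of squared differences). (1-11)^2=100, (11--5)^2=256, (12-10)^2=4, (8--8)^2=256. Sum = 616.

sqrt(616)


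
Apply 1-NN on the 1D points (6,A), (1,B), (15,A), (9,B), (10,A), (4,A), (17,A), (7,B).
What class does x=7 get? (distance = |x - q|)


Distances: |6-7|=1, |1-7|=6, |15-7|=8, |9-7|=2, |10-7|=3, |4-7|=3, |17-7|=10, |7-7|=0. 1 nearest: (7,B). Counts: {'B': 1}. Majority class: B.

B


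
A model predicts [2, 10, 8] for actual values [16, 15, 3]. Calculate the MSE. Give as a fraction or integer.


MSE = (1/3) * ((16-2)^2=196 + (15-10)^2=25 + (3-8)^2=25). Sum = 246. MSE = 82.

82


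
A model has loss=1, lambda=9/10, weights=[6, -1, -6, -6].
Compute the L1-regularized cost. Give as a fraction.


L1 norm = sum(|w|) = 19. J = 1 + 9/10 * 19 = 181/10.

181/10


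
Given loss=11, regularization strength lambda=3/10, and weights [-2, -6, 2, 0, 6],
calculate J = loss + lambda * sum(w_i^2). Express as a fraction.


L2 sq norm = sum(w^2) = 80. J = 11 + 3/10 * 80 = 35.

35


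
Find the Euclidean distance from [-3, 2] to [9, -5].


d = sqrt(sum of squared differences). (-3-9)^2=144, (2--5)^2=49. Sum = 193.

sqrt(193)


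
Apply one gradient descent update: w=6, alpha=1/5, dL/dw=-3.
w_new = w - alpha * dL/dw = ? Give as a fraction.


w_new = 6 - 1/5 * -3 = 6 - -3/5 = 33/5.

33/5


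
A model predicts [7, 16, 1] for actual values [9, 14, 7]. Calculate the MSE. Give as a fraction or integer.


MSE = (1/3) * ((9-7)^2=4 + (14-16)^2=4 + (7-1)^2=36). Sum = 44. MSE = 44/3.

44/3


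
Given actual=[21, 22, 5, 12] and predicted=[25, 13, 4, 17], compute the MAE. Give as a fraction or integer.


MAE = (1/4) * (|21-25|=4 + |22-13|=9 + |5-4|=1 + |12-17|=5). Sum = 19. MAE = 19/4.

19/4


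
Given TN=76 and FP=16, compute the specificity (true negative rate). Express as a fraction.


Specificity = TN / (TN + FP) = 76 / 92 = 19/23.

19/23


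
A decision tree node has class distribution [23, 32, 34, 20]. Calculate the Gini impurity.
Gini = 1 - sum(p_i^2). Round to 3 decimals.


Total = 109. Proportions: 23/109, 32/109, 34/109, 20/109. sum(p_i^2) = 0.2617. Gini = 1 - 0.2617 = 0.7383, which rounds to 0.738.

0.738


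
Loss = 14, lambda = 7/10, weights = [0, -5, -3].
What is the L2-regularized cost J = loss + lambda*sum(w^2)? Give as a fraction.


L2 sq norm = sum(w^2) = 34. J = 14 + 7/10 * 34 = 189/5.

189/5


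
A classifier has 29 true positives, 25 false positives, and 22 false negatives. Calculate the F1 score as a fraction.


Precision = 29/54 = 29/54. Recall = 29/51 = 29/51. F1 = 2*P*R/(P+R) = 58/105.

58/105


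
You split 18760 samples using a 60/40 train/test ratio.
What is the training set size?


Test set = 18760 * 40% = 7504. Training set = 18760 - 7504 = 11256.

11256


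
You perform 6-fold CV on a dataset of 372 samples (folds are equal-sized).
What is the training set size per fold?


Each validation fold has 372/6 = 62 samples. Training set = 372 - 62 = 310.

310


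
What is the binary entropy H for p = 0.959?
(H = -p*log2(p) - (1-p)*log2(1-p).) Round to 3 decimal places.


H = -0.959*log2(0.959) - 0.041*log2(0.041) = 0.247.

0.247


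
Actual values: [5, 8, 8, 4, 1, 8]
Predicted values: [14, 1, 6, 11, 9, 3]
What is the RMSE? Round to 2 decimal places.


MSE = 45.3333. RMSE = sqrt(45.3333) = 6.73.

6.73


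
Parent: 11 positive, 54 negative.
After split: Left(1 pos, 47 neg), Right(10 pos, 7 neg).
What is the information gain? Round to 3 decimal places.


H(parent) = 0.6559. H(left) = 0.1461, H(right) = 0.9774. Weighted = (48/65)*0.1461 + (17/65)*0.9774 = 0.3635. IG = 0.6559 - 0.3635 = 0.2924, which rounds to 0.292.

0.292


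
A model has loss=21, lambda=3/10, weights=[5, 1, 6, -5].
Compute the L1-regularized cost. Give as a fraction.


L1 norm = sum(|w|) = 17. J = 21 + 3/10 * 17 = 261/10.

261/10


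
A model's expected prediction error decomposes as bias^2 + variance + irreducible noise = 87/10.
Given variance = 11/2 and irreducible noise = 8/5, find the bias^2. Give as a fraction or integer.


Total error = bias^2 + variance + irreducible noise. So bias^2 = 87/10 - 11/2 - 8/5 = 8/5.

8/5


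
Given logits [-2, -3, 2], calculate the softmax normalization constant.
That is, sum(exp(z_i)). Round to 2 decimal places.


Denom = e^-2=0.1353 + e^-3=0.0498 + e^2=7.3891. Sum = 7.5742, which rounds to 7.57.

7.57


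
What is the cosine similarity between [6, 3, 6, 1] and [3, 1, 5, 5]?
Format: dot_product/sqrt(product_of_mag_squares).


dot = 56. |a|^2 = 82, |b|^2 = 60. cos = 56/sqrt(4920).

56/sqrt(4920)


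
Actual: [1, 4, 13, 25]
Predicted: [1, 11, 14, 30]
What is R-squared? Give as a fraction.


Mean(y) = 43/4. SS_res = 75. SS_tot = 1395/4. R^2 = 1 - 75/(1395/4) = 73/93.

73/93


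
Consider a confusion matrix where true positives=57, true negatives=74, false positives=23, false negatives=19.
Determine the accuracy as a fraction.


Accuracy = (TP + TN) / (TP + TN + FP + FN) = (57 + 74) / 173 = 131/173.

131/173


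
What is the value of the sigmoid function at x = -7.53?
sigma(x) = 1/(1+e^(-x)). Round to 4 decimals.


sigma(-7.53) = 1/(1+e^(7.53)) = 1/(1+1863.105504) = 1/1864.105504 = 0.0005.

0.0005


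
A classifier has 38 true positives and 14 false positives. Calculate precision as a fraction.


Precision = TP / (TP + FP) = 38 / 52 = 19/26.

19/26


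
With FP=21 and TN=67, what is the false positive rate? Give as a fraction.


FPR = FP / (FP + TN) = 21 / 88 = 21/88.

21/88


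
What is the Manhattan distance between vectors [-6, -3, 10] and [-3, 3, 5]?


d = sum of absolute differences: |-6--3|=3 + |-3-3|=6 + |10-5|=5 = 14.

14


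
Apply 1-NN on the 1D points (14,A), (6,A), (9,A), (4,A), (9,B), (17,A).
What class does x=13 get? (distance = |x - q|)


Distances: |14-13|=1, |6-13|=7, |9-13|=4, |4-13|=9, |9-13|=4, |17-13|=4. 1 nearest: (14,A). Counts: {'A': 1}. Majority class: A.

A


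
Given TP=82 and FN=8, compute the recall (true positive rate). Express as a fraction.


Recall = TP / (TP + FN) = 82 / 90 = 41/45.

41/45


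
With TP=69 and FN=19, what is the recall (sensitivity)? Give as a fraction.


Recall = TP / (TP + FN) = 69 / 88 = 69/88.

69/88


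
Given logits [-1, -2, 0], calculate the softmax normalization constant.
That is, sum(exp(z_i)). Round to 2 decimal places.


Denom = e^-1=0.3679 + e^-2=0.1353 + e^0=1.0000. Sum = 1.5032, which rounds to 1.50.

1.50


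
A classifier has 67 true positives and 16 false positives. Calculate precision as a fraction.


Precision = TP / (TP + FP) = 67 / 83 = 67/83.

67/83


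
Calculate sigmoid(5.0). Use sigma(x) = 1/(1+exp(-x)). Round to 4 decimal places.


sigma(5.0) = 1/(1+e^(-5.0)) = 1/(1+0.006738) = 1/1.006738 = 0.9933.

0.9933


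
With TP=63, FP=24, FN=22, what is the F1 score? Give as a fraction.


Precision = 63/87 = 21/29. Recall = 63/85 = 63/85. F1 = 2*P*R/(P+R) = 63/86.

63/86


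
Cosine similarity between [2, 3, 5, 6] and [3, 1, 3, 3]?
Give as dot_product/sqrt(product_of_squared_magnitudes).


dot = 42. |a|^2 = 74, |b|^2 = 28. cos = 42/sqrt(2072).

42/sqrt(2072)


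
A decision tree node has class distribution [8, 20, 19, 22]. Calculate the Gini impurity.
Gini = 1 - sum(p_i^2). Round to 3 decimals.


Total = 69. Proportions: 8/69, 20/69, 19/69, 22/69. sum(p_i^2) = 0.2749. Gini = 1 - 0.2749 = 0.7251, which rounds to 0.725.

0.725


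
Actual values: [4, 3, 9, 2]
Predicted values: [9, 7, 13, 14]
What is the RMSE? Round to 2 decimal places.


MSE = 50.2500. RMSE = sqrt(50.2500) = 7.09.

7.09


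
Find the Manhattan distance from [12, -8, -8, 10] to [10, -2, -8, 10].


d = sum of absolute differences: |12-10|=2 + |-8--2|=6 + |-8--8|=0 + |10-10|=0 = 8.

8


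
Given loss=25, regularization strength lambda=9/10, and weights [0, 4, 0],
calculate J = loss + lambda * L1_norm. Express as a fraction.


L1 norm = sum(|w|) = 4. J = 25 + 9/10 * 4 = 143/5.

143/5


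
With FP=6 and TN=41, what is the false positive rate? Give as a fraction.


FPR = FP / (FP + TN) = 6 / 47 = 6/47.

6/47


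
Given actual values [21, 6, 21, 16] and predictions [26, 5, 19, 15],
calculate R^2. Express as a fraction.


Mean(y) = 16. SS_res = 31. SS_tot = 150. R^2 = 1 - 31/(150) = 119/150.

119/150


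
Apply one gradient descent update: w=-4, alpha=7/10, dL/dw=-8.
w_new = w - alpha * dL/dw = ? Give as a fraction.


w_new = -4 - 7/10 * -8 = -4 - -28/5 = 8/5.

8/5


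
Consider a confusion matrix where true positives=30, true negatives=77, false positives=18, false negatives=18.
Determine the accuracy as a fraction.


Accuracy = (TP + TN) / (TP + TN + FP + FN) = (30 + 77) / 143 = 107/143.

107/143


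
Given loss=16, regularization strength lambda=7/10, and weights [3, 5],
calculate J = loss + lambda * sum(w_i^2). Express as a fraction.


L2 sq norm = sum(w^2) = 34. J = 16 + 7/10 * 34 = 199/5.

199/5


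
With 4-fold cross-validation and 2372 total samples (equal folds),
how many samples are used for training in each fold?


Each validation fold has 2372/4 = 593 samples. Training set = 2372 - 593 = 1779.

1779


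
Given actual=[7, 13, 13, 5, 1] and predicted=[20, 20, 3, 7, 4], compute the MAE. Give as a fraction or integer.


MAE = (1/5) * (|7-20|=13 + |13-20|=7 + |13-3|=10 + |5-7|=2 + |1-4|=3). Sum = 35. MAE = 7.

7


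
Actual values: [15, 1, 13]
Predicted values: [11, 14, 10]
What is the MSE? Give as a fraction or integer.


MSE = (1/3) * ((15-11)^2=16 + (1-14)^2=169 + (13-10)^2=9). Sum = 194. MSE = 194/3.

194/3


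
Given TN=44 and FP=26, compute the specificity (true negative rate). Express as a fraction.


Specificity = TN / (TN + FP) = 44 / 70 = 22/35.

22/35


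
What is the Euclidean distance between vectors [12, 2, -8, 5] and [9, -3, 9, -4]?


d = sqrt(sum of squared differences). (12-9)^2=9, (2--3)^2=25, (-8-9)^2=289, (5--4)^2=81. Sum = 404.

sqrt(404)


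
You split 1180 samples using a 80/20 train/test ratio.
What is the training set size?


Test set = 1180 * 20% = 236. Training set = 1180 - 236 = 944.

944


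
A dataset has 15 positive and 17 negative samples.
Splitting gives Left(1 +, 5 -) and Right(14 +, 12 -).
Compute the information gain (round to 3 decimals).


H(parent) = 0.9972. H(left) = 0.6500, H(right) = 0.9957. Weighted = (6/32)*0.6500 + (26/32)*0.9957 = 0.9309. IG = 0.9972 - 0.9309 = 0.0663, which rounds to 0.066.

0.066


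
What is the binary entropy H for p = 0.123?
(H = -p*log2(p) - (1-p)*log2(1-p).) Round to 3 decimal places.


H = -0.123*log2(0.123) - 0.877*log2(0.877) = 0.538.

0.538


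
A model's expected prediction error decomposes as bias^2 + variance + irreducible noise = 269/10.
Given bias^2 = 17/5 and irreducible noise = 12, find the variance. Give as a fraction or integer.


Total error = bias^2 + variance + irreducible noise. So variance = 269/10 - 17/5 - 12 = 23/2.

23/2


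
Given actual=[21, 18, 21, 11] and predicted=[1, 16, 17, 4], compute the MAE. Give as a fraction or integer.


MAE = (1/4) * (|21-1|=20 + |18-16|=2 + |21-17|=4 + |11-4|=7). Sum = 33. MAE = 33/4.

33/4


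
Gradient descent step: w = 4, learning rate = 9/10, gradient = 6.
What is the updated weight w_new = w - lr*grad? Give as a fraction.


w_new = 4 - 9/10 * 6 = 4 - 27/5 = -7/5.

-7/5


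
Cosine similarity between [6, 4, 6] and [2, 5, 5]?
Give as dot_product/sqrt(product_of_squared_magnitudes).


dot = 62. |a|^2 = 88, |b|^2 = 54. cos = 62/sqrt(4752).

62/sqrt(4752)


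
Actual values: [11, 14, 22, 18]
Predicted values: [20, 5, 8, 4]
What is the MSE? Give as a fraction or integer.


MSE = (1/4) * ((11-20)^2=81 + (14-5)^2=81 + (22-8)^2=196 + (18-4)^2=196). Sum = 554. MSE = 277/2.

277/2


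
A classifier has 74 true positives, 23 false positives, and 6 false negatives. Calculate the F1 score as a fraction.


Precision = 74/97 = 74/97. Recall = 74/80 = 37/40. F1 = 2*P*R/(P+R) = 148/177.

148/177


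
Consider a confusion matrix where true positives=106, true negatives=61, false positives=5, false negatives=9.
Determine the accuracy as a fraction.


Accuracy = (TP + TN) / (TP + TN + FP + FN) = (106 + 61) / 181 = 167/181.

167/181


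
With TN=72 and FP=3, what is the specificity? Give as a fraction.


Specificity = TN / (TN + FP) = 72 / 75 = 24/25.

24/25


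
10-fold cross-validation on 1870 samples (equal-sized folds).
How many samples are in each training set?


Each validation fold has 1870/10 = 187 samples. Training set = 1870 - 187 = 1683.

1683


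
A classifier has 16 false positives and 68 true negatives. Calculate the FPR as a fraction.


FPR = FP / (FP + TN) = 16 / 84 = 4/21.

4/21


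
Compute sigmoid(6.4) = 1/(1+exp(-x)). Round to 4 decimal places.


sigma(6.4) = 1/(1+e^(-6.4)) = 1/(1+0.001662) = 1/1.001662 = 0.9983.

0.9983


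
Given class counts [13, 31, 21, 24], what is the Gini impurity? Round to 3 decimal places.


Total = 89. Proportions: 13/89, 31/89, 21/89, 24/89. sum(p_i^2) = 0.2711. Gini = 1 - 0.2711 = 0.7289, which rounds to 0.729.

0.729


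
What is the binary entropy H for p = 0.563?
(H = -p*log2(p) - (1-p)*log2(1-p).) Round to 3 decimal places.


H = -0.563*log2(0.563) - 0.437*log2(0.437) = 0.989.

0.989


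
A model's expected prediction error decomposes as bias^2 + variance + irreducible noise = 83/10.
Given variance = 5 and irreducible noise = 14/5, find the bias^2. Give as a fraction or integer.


Total error = bias^2 + variance + irreducible noise. So bias^2 = 83/10 - 5 - 14/5 = 1/2.

1/2


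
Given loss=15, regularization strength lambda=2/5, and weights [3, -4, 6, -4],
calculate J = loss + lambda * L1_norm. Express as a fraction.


L1 norm = sum(|w|) = 17. J = 15 + 2/5 * 17 = 109/5.

109/5


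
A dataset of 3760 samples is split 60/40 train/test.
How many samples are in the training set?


Test set = 3760 * 40% = 1504. Training set = 3760 - 1504 = 2256.

2256


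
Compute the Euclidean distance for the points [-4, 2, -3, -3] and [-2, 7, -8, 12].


d = sqrt(sum of squared differences). (-4--2)^2=4, (2-7)^2=25, (-3--8)^2=25, (-3-12)^2=225. Sum = 279.

sqrt(279)


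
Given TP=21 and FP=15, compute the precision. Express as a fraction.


Precision = TP / (TP + FP) = 21 / 36 = 7/12.

7/12


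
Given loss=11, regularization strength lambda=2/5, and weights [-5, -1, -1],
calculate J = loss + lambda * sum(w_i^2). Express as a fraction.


L2 sq norm = sum(w^2) = 27. J = 11 + 2/5 * 27 = 109/5.

109/5


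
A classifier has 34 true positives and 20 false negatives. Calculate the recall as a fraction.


Recall = TP / (TP + FN) = 34 / 54 = 17/27.

17/27


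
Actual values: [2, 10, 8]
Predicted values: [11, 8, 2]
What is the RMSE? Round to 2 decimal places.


MSE = 40.3333. RMSE = sqrt(40.3333) = 6.35.

6.35


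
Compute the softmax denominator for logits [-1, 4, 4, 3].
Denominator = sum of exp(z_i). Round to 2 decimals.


Denom = e^-1=0.3679 + e^4=54.5982 + e^4=54.5982 + e^3=20.0855. Sum = 129.6498, which rounds to 129.65.

129.65


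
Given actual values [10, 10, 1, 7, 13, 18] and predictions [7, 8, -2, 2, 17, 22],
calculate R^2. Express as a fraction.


Mean(y) = 59/6. SS_res = 79. SS_tot = 977/6. R^2 = 1 - 79/(977/6) = 503/977.

503/977


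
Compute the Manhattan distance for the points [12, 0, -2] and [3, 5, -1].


d = sum of absolute differences: |12-3|=9 + |0-5|=5 + |-2--1|=1 = 15.

15


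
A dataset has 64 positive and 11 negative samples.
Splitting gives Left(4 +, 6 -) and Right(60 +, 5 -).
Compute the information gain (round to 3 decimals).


H(parent) = 0.6014. H(left) = 0.9710, H(right) = 0.3912. Weighted = (10/75)*0.9710 + (65/75)*0.3912 = 0.4685. IG = 0.6014 - 0.4685 = 0.1329, which rounds to 0.133.

0.133


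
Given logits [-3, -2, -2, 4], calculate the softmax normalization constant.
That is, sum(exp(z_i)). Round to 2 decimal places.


Denom = e^-3=0.0498 + e^-2=0.1353 + e^-2=0.1353 + e^4=54.5982. Sum = 54.9186, which rounds to 54.92.

54.92


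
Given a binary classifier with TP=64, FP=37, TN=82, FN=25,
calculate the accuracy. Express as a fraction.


Accuracy = (TP + TN) / (TP + TN + FP + FN) = (64 + 82) / 208 = 73/104.

73/104


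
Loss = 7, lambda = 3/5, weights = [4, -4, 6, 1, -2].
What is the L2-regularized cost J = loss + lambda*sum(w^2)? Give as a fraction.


L2 sq norm = sum(w^2) = 73. J = 7 + 3/5 * 73 = 254/5.

254/5


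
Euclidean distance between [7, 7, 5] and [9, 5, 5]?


d = sqrt(sum of squared differences). (7-9)^2=4, (7-5)^2=4, (5-5)^2=0. Sum = 8.

sqrt(8)


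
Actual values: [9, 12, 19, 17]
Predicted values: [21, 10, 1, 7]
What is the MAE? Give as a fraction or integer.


MAE = (1/4) * (|9-21|=12 + |12-10|=2 + |19-1|=18 + |17-7|=10). Sum = 42. MAE = 21/2.

21/2


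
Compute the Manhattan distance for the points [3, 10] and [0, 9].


d = sum of absolute differences: |3-0|=3 + |10-9|=1 = 4.

4


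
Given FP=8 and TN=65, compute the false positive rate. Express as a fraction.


FPR = FP / (FP + TN) = 8 / 73 = 8/73.

8/73


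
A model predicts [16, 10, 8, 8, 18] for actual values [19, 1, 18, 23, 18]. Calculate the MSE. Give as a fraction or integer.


MSE = (1/5) * ((19-16)^2=9 + (1-10)^2=81 + (18-8)^2=100 + (23-8)^2=225 + (18-18)^2=0). Sum = 415. MSE = 83.

83


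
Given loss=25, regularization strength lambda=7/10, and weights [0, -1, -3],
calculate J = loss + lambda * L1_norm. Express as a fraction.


L1 norm = sum(|w|) = 4. J = 25 + 7/10 * 4 = 139/5.

139/5


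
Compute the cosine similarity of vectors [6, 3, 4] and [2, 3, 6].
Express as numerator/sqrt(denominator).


dot = 45. |a|^2 = 61, |b|^2 = 49. cos = 45/sqrt(2989).

45/sqrt(2989)


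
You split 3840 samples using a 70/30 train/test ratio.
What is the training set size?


Test set = 3840 * 30% = 1152. Training set = 3840 - 1152 = 2688.

2688


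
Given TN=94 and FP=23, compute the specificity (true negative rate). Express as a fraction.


Specificity = TN / (TN + FP) = 94 / 117 = 94/117.

94/117


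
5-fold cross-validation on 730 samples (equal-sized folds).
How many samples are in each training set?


Each validation fold has 730/5 = 146 samples. Training set = 730 - 146 = 584.

584


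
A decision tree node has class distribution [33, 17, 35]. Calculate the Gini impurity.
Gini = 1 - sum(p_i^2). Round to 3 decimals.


Total = 85. Proportions: 33/85, 17/85, 35/85. sum(p_i^2) = 0.3603. Gini = 1 - 0.3603 = 0.6397, which rounds to 0.640.

0.640


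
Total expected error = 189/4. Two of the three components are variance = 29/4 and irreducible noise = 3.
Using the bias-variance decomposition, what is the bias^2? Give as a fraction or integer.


Total error = bias^2 + variance + irreducible noise. So bias^2 = 189/4 - 29/4 - 3 = 37.

37


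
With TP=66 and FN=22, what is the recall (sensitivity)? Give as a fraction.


Recall = TP / (TP + FN) = 66 / 88 = 3/4.

3/4


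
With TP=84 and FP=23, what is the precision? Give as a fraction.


Precision = TP / (TP + FP) = 84 / 107 = 84/107.

84/107


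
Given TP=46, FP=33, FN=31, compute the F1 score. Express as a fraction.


Precision = 46/79 = 46/79. Recall = 46/77 = 46/77. F1 = 2*P*R/(P+R) = 23/39.

23/39


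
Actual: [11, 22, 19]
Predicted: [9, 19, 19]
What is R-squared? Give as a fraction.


Mean(y) = 52/3. SS_res = 13. SS_tot = 194/3. R^2 = 1 - 13/(194/3) = 155/194.

155/194


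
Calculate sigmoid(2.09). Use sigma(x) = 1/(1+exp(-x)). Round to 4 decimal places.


sigma(2.09) = 1/(1+e^(-2.09)) = 1/(1+0.123687) = 1/1.123687 = 0.8899.

0.8899


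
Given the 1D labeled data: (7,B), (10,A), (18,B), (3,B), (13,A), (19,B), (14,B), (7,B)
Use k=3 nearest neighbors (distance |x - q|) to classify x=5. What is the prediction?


Distances: |7-5|=2, |10-5|=5, |18-5|=13, |3-5|=2, |13-5|=8, |19-5|=14, |14-5|=9, |7-5|=2. 3 nearest: (7,B), (3,B), (7,B). Counts: {'B': 3}. Majority class: B.

B


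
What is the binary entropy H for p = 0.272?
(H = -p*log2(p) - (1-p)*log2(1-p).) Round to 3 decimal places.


H = -0.272*log2(0.272) - 0.728*log2(0.728) = 0.844.

0.844


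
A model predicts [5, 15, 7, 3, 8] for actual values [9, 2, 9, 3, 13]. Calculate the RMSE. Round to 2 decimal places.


MSE = 42.8000. RMSE = sqrt(42.8000) = 6.54.

6.54


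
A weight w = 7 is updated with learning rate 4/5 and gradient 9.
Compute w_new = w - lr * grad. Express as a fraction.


w_new = 7 - 4/5 * 9 = 7 - 36/5 = -1/5.

-1/5


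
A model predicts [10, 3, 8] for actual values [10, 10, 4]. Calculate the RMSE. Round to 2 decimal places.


MSE = 21.6667. RMSE = sqrt(21.6667) = 4.65.

4.65


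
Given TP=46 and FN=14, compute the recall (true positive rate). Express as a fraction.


Recall = TP / (TP + FN) = 46 / 60 = 23/30.

23/30


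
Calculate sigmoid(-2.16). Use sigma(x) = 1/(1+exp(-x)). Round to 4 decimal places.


sigma(-2.16) = 1/(1+e^(2.16)) = 1/(1+8.671138) = 1/9.671138 = 0.1034.

0.1034


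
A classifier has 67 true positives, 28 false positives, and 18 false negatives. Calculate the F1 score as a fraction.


Precision = 67/95 = 67/95. Recall = 67/85 = 67/85. F1 = 2*P*R/(P+R) = 67/90.

67/90


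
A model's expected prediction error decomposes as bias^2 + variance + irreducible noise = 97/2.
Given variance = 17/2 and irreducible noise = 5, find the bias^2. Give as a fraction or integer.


Total error = bias^2 + variance + irreducible noise. So bias^2 = 97/2 - 17/2 - 5 = 35.

35


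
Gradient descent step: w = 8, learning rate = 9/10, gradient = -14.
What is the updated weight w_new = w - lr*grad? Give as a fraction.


w_new = 8 - 9/10 * -14 = 8 - -63/5 = 103/5.

103/5


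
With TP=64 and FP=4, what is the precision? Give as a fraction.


Precision = TP / (TP + FP) = 64 / 68 = 16/17.

16/17


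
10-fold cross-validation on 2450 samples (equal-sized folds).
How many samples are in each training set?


Each validation fold has 2450/10 = 245 samples. Training set = 2450 - 245 = 2205.

2205


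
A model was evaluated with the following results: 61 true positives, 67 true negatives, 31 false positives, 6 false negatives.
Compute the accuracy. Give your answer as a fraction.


Accuracy = (TP + TN) / (TP + TN + FP + FN) = (61 + 67) / 165 = 128/165.

128/165


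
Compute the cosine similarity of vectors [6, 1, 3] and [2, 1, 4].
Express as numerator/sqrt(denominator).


dot = 25. |a|^2 = 46, |b|^2 = 21. cos = 25/sqrt(966).

25/sqrt(966)


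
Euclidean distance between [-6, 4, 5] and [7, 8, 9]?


d = sqrt(sum of squared differences). (-6-7)^2=169, (4-8)^2=16, (5-9)^2=16. Sum = 201.

sqrt(201)


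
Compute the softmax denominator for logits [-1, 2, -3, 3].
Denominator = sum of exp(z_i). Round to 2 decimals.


Denom = e^-1=0.3679 + e^2=7.3891 + e^-3=0.0498 + e^3=20.0855. Sum = 27.8923, which rounds to 27.89.

27.89


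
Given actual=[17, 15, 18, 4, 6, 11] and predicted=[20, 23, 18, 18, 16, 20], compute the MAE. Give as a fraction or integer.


MAE = (1/6) * (|17-20|=3 + |15-23|=8 + |18-18|=0 + |4-18|=14 + |6-16|=10 + |11-20|=9). Sum = 44. MAE = 22/3.

22/3


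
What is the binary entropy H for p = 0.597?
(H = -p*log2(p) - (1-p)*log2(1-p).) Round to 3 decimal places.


H = -0.597*log2(0.597) - 0.403*log2(0.403) = 0.973.

0.973


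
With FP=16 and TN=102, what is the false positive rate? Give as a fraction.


FPR = FP / (FP + TN) = 16 / 118 = 8/59.

8/59


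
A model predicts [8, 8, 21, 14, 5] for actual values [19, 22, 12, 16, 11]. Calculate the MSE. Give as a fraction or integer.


MSE = (1/5) * ((19-8)^2=121 + (22-8)^2=196 + (12-21)^2=81 + (16-14)^2=4 + (11-5)^2=36). Sum = 438. MSE = 438/5.

438/5


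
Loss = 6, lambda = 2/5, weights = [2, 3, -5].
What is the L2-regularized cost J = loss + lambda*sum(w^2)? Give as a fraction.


L2 sq norm = sum(w^2) = 38. J = 6 + 2/5 * 38 = 106/5.

106/5


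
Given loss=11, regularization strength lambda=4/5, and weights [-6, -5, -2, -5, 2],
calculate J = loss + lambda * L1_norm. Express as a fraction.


L1 norm = sum(|w|) = 20. J = 11 + 4/5 * 20 = 27.

27


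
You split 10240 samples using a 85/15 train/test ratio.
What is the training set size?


Test set = 10240 * 15% = 1536. Training set = 10240 - 1536 = 8704.

8704


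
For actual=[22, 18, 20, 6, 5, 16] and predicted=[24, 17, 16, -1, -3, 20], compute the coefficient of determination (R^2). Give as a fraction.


Mean(y) = 29/2. SS_res = 150. SS_tot = 527/2. R^2 = 1 - 150/(527/2) = 227/527.

227/527


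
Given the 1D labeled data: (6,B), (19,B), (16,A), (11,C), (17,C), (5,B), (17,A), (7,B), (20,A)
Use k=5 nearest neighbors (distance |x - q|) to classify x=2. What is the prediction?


Distances: |6-2|=4, |19-2|=17, |16-2|=14, |11-2|=9, |17-2|=15, |5-2|=3, |17-2|=15, |7-2|=5, |20-2|=18. 5 nearest: (5,B), (6,B), (7,B), (11,C), (16,A). Counts: {'B': 3, 'C': 1, 'A': 1}. Majority class: B.

B


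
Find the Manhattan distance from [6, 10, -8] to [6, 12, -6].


d = sum of absolute differences: |6-6|=0 + |10-12|=2 + |-8--6|=2 = 4.

4


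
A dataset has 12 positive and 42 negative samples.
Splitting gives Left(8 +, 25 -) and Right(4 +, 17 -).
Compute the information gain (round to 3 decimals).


H(parent) = 0.7642. H(left) = 0.7990, H(right) = 0.7025. Weighted = (33/54)*0.7990 + (21/54)*0.7025 = 0.7615. IG = 0.7642 - 0.7615 = 0.0027, which rounds to 0.003.

0.003


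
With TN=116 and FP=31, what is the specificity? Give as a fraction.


Specificity = TN / (TN + FP) = 116 / 147 = 116/147.

116/147


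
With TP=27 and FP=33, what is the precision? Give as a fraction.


Precision = TP / (TP + FP) = 27 / 60 = 9/20.

9/20


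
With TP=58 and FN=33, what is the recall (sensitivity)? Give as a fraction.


Recall = TP / (TP + FN) = 58 / 91 = 58/91.

58/91


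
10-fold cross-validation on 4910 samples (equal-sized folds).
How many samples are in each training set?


Each validation fold has 4910/10 = 491 samples. Training set = 4910 - 491 = 4419.

4419


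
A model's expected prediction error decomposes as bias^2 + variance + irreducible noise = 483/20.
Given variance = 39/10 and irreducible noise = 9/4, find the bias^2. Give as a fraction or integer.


Total error = bias^2 + variance + irreducible noise. So bias^2 = 483/20 - 39/10 - 9/4 = 18.

18


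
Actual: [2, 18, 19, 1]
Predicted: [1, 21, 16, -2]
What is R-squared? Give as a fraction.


Mean(y) = 10. SS_res = 28. SS_tot = 290. R^2 = 1 - 28/(290) = 131/145.

131/145


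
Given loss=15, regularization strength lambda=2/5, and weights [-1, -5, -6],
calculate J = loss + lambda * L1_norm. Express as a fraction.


L1 norm = sum(|w|) = 12. J = 15 + 2/5 * 12 = 99/5.

99/5


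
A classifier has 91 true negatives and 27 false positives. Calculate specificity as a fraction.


Specificity = TN / (TN + FP) = 91 / 118 = 91/118.

91/118


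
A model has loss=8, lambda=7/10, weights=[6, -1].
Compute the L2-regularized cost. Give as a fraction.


L2 sq norm = sum(w^2) = 37. J = 8 + 7/10 * 37 = 339/10.

339/10


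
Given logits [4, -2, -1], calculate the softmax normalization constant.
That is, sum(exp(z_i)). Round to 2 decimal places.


Denom = e^4=54.5982 + e^-2=0.1353 + e^-1=0.3679. Sum = 55.1014, which rounds to 55.10.

55.10


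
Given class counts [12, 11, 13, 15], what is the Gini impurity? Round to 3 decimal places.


Total = 51. Proportions: 12/51, 11/51, 13/51, 15/51. sum(p_i^2) = 0.2534. Gini = 1 - 0.2534 = 0.7466, which rounds to 0.747.

0.747


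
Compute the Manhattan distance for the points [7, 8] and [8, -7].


d = sum of absolute differences: |7-8|=1 + |8--7|=15 = 16.

16


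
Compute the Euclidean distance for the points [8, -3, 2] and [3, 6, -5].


d = sqrt(sum of squared differences). (8-3)^2=25, (-3-6)^2=81, (2--5)^2=49. Sum = 155.

sqrt(155)


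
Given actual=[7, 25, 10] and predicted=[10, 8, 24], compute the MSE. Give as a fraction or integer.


MSE = (1/3) * ((7-10)^2=9 + (25-8)^2=289 + (10-24)^2=196). Sum = 494. MSE = 494/3.

494/3


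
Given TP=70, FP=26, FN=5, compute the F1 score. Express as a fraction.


Precision = 70/96 = 35/48. Recall = 70/75 = 14/15. F1 = 2*P*R/(P+R) = 140/171.

140/171


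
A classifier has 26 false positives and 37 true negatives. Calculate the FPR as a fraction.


FPR = FP / (FP + TN) = 26 / 63 = 26/63.

26/63


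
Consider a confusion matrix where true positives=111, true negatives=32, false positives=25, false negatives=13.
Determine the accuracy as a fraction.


Accuracy = (TP + TN) / (TP + TN + FP + FN) = (111 + 32) / 181 = 143/181.

143/181


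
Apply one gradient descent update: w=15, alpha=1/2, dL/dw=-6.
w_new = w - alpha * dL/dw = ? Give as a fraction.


w_new = 15 - 1/2 * -6 = 15 - -3 = 18.

18


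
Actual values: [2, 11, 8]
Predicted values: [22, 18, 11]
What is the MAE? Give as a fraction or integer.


MAE = (1/3) * (|2-22|=20 + |11-18|=7 + |8-11|=3). Sum = 30. MAE = 10.

10


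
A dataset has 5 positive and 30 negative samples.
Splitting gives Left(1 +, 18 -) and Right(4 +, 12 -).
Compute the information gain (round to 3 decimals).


H(parent) = 0.5917. H(left) = 0.2975, H(right) = 0.8113. Weighted = (19/35)*0.2975 + (16/35)*0.8113 = 0.5324. IG = 0.5917 - 0.5324 = 0.0593, which rounds to 0.059.

0.059


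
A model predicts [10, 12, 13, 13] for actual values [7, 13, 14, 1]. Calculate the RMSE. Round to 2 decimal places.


MSE = 38.7500. RMSE = sqrt(38.7500) = 6.22.

6.22


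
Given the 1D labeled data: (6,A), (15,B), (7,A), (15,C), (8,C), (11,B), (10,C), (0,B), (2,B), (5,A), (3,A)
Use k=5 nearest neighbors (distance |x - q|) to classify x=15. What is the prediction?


Distances: |6-15|=9, |15-15|=0, |7-15|=8, |15-15|=0, |8-15|=7, |11-15|=4, |10-15|=5, |0-15|=15, |2-15|=13, |5-15|=10, |3-15|=12. 5 nearest: (15,B), (15,C), (11,B), (10,C), (8,C). Counts: {'B': 2, 'C': 3}. Majority class: C.

C


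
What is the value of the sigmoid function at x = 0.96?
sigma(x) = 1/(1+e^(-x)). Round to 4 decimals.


sigma(0.96) = 1/(1+e^(-0.96)) = 1/(1+0.382893) = 1/1.382893 = 0.7231.

0.7231


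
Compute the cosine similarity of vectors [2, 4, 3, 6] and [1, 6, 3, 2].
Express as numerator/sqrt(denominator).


dot = 47. |a|^2 = 65, |b|^2 = 50. cos = 47/sqrt(3250).

47/sqrt(3250)


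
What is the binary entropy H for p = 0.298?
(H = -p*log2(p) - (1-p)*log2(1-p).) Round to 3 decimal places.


H = -0.298*log2(0.298) - 0.702*log2(0.702) = 0.879.

0.879


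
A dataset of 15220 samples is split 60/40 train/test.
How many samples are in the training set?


Test set = 15220 * 40% = 6088. Training set = 15220 - 6088 = 9132.

9132


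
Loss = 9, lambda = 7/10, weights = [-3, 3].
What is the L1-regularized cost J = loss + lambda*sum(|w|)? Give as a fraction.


L1 norm = sum(|w|) = 6. J = 9 + 7/10 * 6 = 66/5.

66/5


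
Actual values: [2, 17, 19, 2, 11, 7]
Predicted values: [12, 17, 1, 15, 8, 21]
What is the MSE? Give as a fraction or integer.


MSE = (1/6) * ((2-12)^2=100 + (17-17)^2=0 + (19-1)^2=324 + (2-15)^2=169 + (11-8)^2=9 + (7-21)^2=196). Sum = 798. MSE = 133.

133


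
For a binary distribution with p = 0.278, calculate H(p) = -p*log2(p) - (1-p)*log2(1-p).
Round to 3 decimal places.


H = -0.278*log2(0.278) - 0.722*log2(0.722) = 0.853.

0.853


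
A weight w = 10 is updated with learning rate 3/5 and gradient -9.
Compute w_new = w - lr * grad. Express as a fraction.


w_new = 10 - 3/5 * -9 = 10 - -27/5 = 77/5.

77/5


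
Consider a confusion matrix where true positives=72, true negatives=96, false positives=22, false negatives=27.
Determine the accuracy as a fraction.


Accuracy = (TP + TN) / (TP + TN + FP + FN) = (72 + 96) / 217 = 24/31.

24/31


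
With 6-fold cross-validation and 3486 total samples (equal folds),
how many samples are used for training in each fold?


Each validation fold has 3486/6 = 581 samples. Training set = 3486 - 581 = 2905.

2905


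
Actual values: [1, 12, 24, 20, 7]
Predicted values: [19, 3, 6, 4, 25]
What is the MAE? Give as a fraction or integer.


MAE = (1/5) * (|1-19|=18 + |12-3|=9 + |24-6|=18 + |20-4|=16 + |7-25|=18). Sum = 79. MAE = 79/5.

79/5


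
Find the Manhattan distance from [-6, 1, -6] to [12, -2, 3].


d = sum of absolute differences: |-6-12|=18 + |1--2|=3 + |-6-3|=9 = 30.

30


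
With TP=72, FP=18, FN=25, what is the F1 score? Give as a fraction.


Precision = 72/90 = 4/5. Recall = 72/97 = 72/97. F1 = 2*P*R/(P+R) = 144/187.

144/187


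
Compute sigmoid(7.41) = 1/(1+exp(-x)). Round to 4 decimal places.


sigma(7.41) = 1/(1+e^(-7.41)) = 1/(1+0.000605) = 1/1.000605 = 0.9994.

0.9994


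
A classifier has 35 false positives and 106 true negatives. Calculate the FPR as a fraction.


FPR = FP / (FP + TN) = 35 / 141 = 35/141.

35/141


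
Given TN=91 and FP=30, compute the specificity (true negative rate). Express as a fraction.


Specificity = TN / (TN + FP) = 91 / 121 = 91/121.

91/121


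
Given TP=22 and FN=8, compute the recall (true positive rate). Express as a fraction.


Recall = TP / (TP + FN) = 22 / 30 = 11/15.

11/15


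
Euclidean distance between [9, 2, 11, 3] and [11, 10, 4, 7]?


d = sqrt(sum of squared differences). (9-11)^2=4, (2-10)^2=64, (11-4)^2=49, (3-7)^2=16. Sum = 133.

sqrt(133)


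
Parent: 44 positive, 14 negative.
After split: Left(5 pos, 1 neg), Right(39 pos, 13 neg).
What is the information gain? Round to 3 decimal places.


H(parent) = 0.7973. H(left) = 0.6500, H(right) = 0.8113. Weighted = (6/58)*0.6500 + (52/58)*0.8113 = 0.7946. IG = 0.7973 - 0.7946 = 0.0027, which rounds to 0.003.

0.003


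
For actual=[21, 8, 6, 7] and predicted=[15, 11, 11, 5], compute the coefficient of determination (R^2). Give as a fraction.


Mean(y) = 21/2. SS_res = 74. SS_tot = 149. R^2 = 1 - 74/(149) = 75/149.

75/149


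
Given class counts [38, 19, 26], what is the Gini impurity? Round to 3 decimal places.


Total = 83. Proportions: 38/83, 19/83, 26/83. sum(p_i^2) = 0.3601. Gini = 1 - 0.3601 = 0.6399, which rounds to 0.640.

0.640


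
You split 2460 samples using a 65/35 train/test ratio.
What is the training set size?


Test set = 2460 * 35% = 861. Training set = 2460 - 861 = 1599.

1599


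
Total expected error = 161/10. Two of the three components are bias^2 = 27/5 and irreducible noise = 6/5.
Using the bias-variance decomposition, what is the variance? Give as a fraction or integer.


Total error = bias^2 + variance + irreducible noise. So variance = 161/10 - 27/5 - 6/5 = 19/2.

19/2


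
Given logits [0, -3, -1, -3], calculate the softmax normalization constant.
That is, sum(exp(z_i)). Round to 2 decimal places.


Denom = e^0=1.0000 + e^-3=0.0498 + e^-1=0.3679 + e^-3=0.0498. Sum = 1.4675, which rounds to 1.47.

1.47


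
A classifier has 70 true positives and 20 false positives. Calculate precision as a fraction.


Precision = TP / (TP + FP) = 70 / 90 = 7/9.

7/9


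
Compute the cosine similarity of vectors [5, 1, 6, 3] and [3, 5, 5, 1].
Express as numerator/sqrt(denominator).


dot = 53. |a|^2 = 71, |b|^2 = 60. cos = 53/sqrt(4260).

53/sqrt(4260)


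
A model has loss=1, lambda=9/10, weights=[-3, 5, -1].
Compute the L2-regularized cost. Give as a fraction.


L2 sq norm = sum(w^2) = 35. J = 1 + 9/10 * 35 = 65/2.

65/2


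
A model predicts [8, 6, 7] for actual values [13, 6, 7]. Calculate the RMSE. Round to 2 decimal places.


MSE = 8.3333. RMSE = sqrt(8.3333) = 2.89.

2.89


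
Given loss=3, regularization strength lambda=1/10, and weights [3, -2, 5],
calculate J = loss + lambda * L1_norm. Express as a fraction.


L1 norm = sum(|w|) = 10. J = 3 + 1/10 * 10 = 4.

4


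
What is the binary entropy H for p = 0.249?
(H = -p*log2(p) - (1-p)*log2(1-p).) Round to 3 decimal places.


H = -0.249*log2(0.249) - 0.751*log2(0.751) = 0.810.

0.810


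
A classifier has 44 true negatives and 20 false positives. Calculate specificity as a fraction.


Specificity = TN / (TN + FP) = 44 / 64 = 11/16.

11/16


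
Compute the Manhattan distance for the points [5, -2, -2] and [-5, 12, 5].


d = sum of absolute differences: |5--5|=10 + |-2-12|=14 + |-2-5|=7 = 31.

31


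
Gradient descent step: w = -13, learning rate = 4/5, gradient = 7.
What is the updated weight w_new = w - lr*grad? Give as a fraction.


w_new = -13 - 4/5 * 7 = -13 - 28/5 = -93/5.

-93/5


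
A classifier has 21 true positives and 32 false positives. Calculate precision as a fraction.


Precision = TP / (TP + FP) = 21 / 53 = 21/53.

21/53


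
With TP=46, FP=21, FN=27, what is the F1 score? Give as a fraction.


Precision = 46/67 = 46/67. Recall = 46/73 = 46/73. F1 = 2*P*R/(P+R) = 23/35.

23/35


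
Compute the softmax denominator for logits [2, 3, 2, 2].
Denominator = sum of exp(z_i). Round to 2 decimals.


Denom = e^2=7.3891 + e^3=20.0855 + e^2=7.3891 + e^2=7.3891. Sum = 42.2528, which rounds to 42.25.

42.25


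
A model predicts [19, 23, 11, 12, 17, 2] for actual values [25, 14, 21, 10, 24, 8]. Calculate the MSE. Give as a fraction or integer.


MSE = (1/6) * ((25-19)^2=36 + (14-23)^2=81 + (21-11)^2=100 + (10-12)^2=4 + (24-17)^2=49 + (8-2)^2=36). Sum = 306. MSE = 51.

51
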